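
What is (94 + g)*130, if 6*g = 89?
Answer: 42445/3 ≈ 14148.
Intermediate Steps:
g = 89/6 (g = (⅙)*89 = 89/6 ≈ 14.833)
(94 + g)*130 = (94 + 89/6)*130 = (653/6)*130 = 42445/3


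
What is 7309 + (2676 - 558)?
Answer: 9427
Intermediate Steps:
7309 + (2676 - 558) = 7309 + 2118 = 9427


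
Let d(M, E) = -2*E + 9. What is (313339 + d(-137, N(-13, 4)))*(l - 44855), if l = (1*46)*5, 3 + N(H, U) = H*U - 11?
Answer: -13989045000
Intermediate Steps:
N(H, U) = -14 + H*U (N(H, U) = -3 + (H*U - 11) = -3 + (-11 + H*U) = -14 + H*U)
l = 230 (l = 46*5 = 230)
d(M, E) = 9 - 2*E
(313339 + d(-137, N(-13, 4)))*(l - 44855) = (313339 + (9 - 2*(-14 - 13*4)))*(230 - 44855) = (313339 + (9 - 2*(-14 - 52)))*(-44625) = (313339 + (9 - 2*(-66)))*(-44625) = (313339 + (9 + 132))*(-44625) = (313339 + 141)*(-44625) = 313480*(-44625) = -13989045000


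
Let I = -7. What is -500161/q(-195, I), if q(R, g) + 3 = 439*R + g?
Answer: 500161/85615 ≈ 5.8420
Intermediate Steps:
q(R, g) = -3 + g + 439*R (q(R, g) = -3 + (439*R + g) = -3 + (g + 439*R) = -3 + g + 439*R)
-500161/q(-195, I) = -500161/(-3 - 7 + 439*(-195)) = -500161/(-3 - 7 - 85605) = -500161/(-85615) = -500161*(-1/85615) = 500161/85615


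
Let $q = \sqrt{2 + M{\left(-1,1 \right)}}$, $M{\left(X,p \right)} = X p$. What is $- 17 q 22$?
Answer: $-374$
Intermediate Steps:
$q = 1$ ($q = \sqrt{2 - 1} = \sqrt{1} = 1$)
$- 17 q 22 = \left(-17\right) 1 \cdot 22 = \left(-17\right) 22 = -374$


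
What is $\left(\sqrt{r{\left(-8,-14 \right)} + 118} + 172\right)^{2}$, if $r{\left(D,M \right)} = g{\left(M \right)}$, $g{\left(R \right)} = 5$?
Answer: $\left(172 + \sqrt{123}\right)^{2} \approx 33522.0$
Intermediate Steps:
$r{\left(D,M \right)} = 5$
$\left(\sqrt{r{\left(-8,-14 \right)} + 118} + 172\right)^{2} = \left(\sqrt{5 + 118} + 172\right)^{2} = \left(\sqrt{123} + 172\right)^{2} = \left(172 + \sqrt{123}\right)^{2}$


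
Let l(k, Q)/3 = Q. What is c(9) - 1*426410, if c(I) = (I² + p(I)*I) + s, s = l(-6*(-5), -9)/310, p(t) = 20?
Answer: -132106217/310 ≈ -4.2615e+5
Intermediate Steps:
l(k, Q) = 3*Q
s = -27/310 (s = (3*(-9))/310 = -27*1/310 = -27/310 ≈ -0.087097)
c(I) = -27/310 + I² + 20*I (c(I) = (I² + 20*I) - 27/310 = -27/310 + I² + 20*I)
c(9) - 1*426410 = (-27/310 + 9² + 20*9) - 1*426410 = (-27/310 + 81 + 180) - 426410 = 80883/310 - 426410 = -132106217/310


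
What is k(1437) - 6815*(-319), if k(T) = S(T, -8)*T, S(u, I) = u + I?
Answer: 4227458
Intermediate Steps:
S(u, I) = I + u
k(T) = T*(-8 + T) (k(T) = (-8 + T)*T = T*(-8 + T))
k(1437) - 6815*(-319) = 1437*(-8 + 1437) - 6815*(-319) = 1437*1429 - 1*(-2173985) = 2053473 + 2173985 = 4227458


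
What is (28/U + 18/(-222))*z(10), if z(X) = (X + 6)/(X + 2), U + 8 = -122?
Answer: -2852/7215 ≈ -0.39529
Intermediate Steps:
U = -130 (U = -8 - 122 = -130)
z(X) = (6 + X)/(2 + X)
(28/U + 18/(-222))*z(10) = (28/(-130) + 18/(-222))*((6 + 10)/(2 + 10)) = (28*(-1/130) + 18*(-1/222))*(16/12) = (-14/65 - 3/37)*((1/12)*16) = -713/2405*4/3 = -2852/7215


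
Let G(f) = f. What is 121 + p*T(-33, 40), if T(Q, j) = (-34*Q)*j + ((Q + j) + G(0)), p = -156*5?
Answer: -35011739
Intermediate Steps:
p = -780
T(Q, j) = Q + j - 34*Q*j (T(Q, j) = (-34*Q)*j + ((Q + j) + 0) = -34*Q*j + (Q + j) = Q + j - 34*Q*j)
121 + p*T(-33, 40) = 121 - 780*(-33 + 40 - 34*(-33)*40) = 121 - 780*(-33 + 40 + 44880) = 121 - 780*44887 = 121 - 35011860 = -35011739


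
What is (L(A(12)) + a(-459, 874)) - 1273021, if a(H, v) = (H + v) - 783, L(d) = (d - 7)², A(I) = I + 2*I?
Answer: -1272548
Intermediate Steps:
A(I) = 3*I
L(d) = (-7 + d)²
a(H, v) = -783 + H + v
(L(A(12)) + a(-459, 874)) - 1273021 = ((-7 + 3*12)² + (-783 - 459 + 874)) - 1273021 = ((-7 + 36)² - 368) - 1273021 = (29² - 368) - 1273021 = (841 - 368) - 1273021 = 473 - 1273021 = -1272548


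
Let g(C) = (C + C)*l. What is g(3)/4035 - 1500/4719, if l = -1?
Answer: -675646/2115685 ≈ -0.31935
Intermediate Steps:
g(C) = -2*C (g(C) = (C + C)*(-1) = (2*C)*(-1) = -2*C)
g(3)/4035 - 1500/4719 = -2*3/4035 - 1500/4719 = -6*1/4035 - 1500*1/4719 = -2/1345 - 500/1573 = -675646/2115685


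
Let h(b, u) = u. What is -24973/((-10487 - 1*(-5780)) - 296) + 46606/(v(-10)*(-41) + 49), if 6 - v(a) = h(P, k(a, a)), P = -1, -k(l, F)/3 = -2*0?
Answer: -228250137/985591 ≈ -231.59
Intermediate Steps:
k(l, F) = 0 (k(l, F) = -(-6)*0 = -3*0 = 0)
v(a) = 6 (v(a) = 6 - 1*0 = 6 + 0 = 6)
-24973/((-10487 - 1*(-5780)) - 296) + 46606/(v(-10)*(-41) + 49) = -24973/((-10487 - 1*(-5780)) - 296) + 46606/(6*(-41) + 49) = -24973/((-10487 + 5780) - 296) + 46606/(-246 + 49) = -24973/(-4707 - 296) + 46606/(-197) = -24973/(-5003) + 46606*(-1/197) = -24973*(-1/5003) - 46606/197 = 24973/5003 - 46606/197 = -228250137/985591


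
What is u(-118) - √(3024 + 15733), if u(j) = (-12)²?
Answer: 144 - √18757 ≈ 7.0438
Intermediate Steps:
u(j) = 144
u(-118) - √(3024 + 15733) = 144 - √(3024 + 15733) = 144 - √18757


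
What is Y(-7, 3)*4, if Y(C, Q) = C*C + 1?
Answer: 200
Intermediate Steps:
Y(C, Q) = 1 + C² (Y(C, Q) = C² + 1 = 1 + C²)
Y(-7, 3)*4 = (1 + (-7)²)*4 = (1 + 49)*4 = 50*4 = 200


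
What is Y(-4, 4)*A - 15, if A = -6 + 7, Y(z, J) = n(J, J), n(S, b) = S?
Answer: -11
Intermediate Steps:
Y(z, J) = J
A = 1
Y(-4, 4)*A - 15 = 4*1 - 15 = 4 - 15 = -11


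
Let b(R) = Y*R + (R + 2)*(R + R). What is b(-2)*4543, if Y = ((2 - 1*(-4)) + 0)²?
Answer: -327096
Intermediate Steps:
Y = 36 (Y = ((2 + 4) + 0)² = (6 + 0)² = 6² = 36)
b(R) = 36*R + 2*R*(2 + R) (b(R) = 36*R + (R + 2)*(R + R) = 36*R + (2 + R)*(2*R) = 36*R + 2*R*(2 + R))
b(-2)*4543 = (2*(-2)*(20 - 2))*4543 = (2*(-2)*18)*4543 = -72*4543 = -327096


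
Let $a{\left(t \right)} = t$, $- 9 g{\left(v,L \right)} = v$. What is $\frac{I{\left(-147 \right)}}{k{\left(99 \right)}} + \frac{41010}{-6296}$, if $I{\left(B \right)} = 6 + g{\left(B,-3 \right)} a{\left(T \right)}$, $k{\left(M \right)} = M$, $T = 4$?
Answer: $- \frac{5416313}{934956} \approx -5.7931$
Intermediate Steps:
$g{\left(v,L \right)} = - \frac{v}{9}$
$I{\left(B \right)} = 6 - \frac{4 B}{9}$ ($I{\left(B \right)} = 6 + - \frac{B}{9} \cdot 4 = 6 - \frac{4 B}{9}$)
$\frac{I{\left(-147 \right)}}{k{\left(99 \right)}} + \frac{41010}{-6296} = \frac{6 - - \frac{196}{3}}{99} + \frac{41010}{-6296} = \left(6 + \frac{196}{3}\right) \frac{1}{99} + 41010 \left(- \frac{1}{6296}\right) = \frac{214}{3} \cdot \frac{1}{99} - \frac{20505}{3148} = \frac{214}{297} - \frac{20505}{3148} = - \frac{5416313}{934956}$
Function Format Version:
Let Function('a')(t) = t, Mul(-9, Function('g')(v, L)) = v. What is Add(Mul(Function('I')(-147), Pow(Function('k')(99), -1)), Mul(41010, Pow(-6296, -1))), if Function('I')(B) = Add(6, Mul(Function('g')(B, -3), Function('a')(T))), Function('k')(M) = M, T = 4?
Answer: Rational(-5416313, 934956) ≈ -5.7931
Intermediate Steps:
Function('g')(v, L) = Mul(Rational(-1, 9), v)
Function('I')(B) = Add(6, Mul(Rational(-4, 9), B)) (Function('I')(B) = Add(6, Mul(Mul(Rational(-1, 9), B), 4)) = Add(6, Mul(Rational(-4, 9), B)))
Add(Mul(Function('I')(-147), Pow(Function('k')(99), -1)), Mul(41010, Pow(-6296, -1))) = Add(Mul(Add(6, Mul(Rational(-4, 9), -147)), Pow(99, -1)), Mul(41010, Pow(-6296, -1))) = Add(Mul(Add(6, Rational(196, 3)), Rational(1, 99)), Mul(41010, Rational(-1, 6296))) = Add(Mul(Rational(214, 3), Rational(1, 99)), Rational(-20505, 3148)) = Add(Rational(214, 297), Rational(-20505, 3148)) = Rational(-5416313, 934956)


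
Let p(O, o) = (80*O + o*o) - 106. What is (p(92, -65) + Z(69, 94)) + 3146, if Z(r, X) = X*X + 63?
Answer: 23524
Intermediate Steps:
p(O, o) = -106 + o² + 80*O (p(O, o) = (80*O + o²) - 106 = (o² + 80*O) - 106 = -106 + o² + 80*O)
Z(r, X) = 63 + X² (Z(r, X) = X² + 63 = 63 + X²)
(p(92, -65) + Z(69, 94)) + 3146 = ((-106 + (-65)² + 80*92) + (63 + 94²)) + 3146 = ((-106 + 4225 + 7360) + (63 + 8836)) + 3146 = (11479 + 8899) + 3146 = 20378 + 3146 = 23524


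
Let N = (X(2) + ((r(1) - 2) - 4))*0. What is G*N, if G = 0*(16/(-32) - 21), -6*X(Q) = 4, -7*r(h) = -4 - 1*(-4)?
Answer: 0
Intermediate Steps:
r(h) = 0 (r(h) = -(-4 - 1*(-4))/7 = -(-4 + 4)/7 = -1/7*0 = 0)
X(Q) = -2/3 (X(Q) = -1/6*4 = -2/3)
G = 0 (G = 0*(16*(-1/32) - 21) = 0*(-1/2 - 21) = 0*(-43/2) = 0)
N = 0 (N = (-2/3 + ((0 - 2) - 4))*0 = (-2/3 + (-2 - 4))*0 = (-2/3 - 6)*0 = -20/3*0 = 0)
G*N = 0*0 = 0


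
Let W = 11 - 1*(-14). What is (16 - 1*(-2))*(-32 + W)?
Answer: -126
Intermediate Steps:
W = 25 (W = 11 + 14 = 25)
(16 - 1*(-2))*(-32 + W) = (16 - 1*(-2))*(-32 + 25) = (16 + 2)*(-7) = 18*(-7) = -126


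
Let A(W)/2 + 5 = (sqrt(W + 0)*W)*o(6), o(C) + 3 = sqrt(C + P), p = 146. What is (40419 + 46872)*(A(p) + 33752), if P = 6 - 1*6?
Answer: 2945372922 - 76466916*sqrt(146) + 50977944*sqrt(219) ≈ 2.7758e+9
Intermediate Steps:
P = 0 (P = 6 - 6 = 0)
o(C) = -3 + sqrt(C) (o(C) = -3 + sqrt(C + 0) = -3 + sqrt(C))
A(W) = -10 + 2*W**(3/2)*(-3 + sqrt(6)) (A(W) = -10 + 2*((sqrt(W + 0)*W)*(-3 + sqrt(6))) = -10 + 2*((sqrt(W)*W)*(-3 + sqrt(6))) = -10 + 2*(W**(3/2)*(-3 + sqrt(6))) = -10 + 2*W**(3/2)*(-3 + sqrt(6)))
(40419 + 46872)*(A(p) + 33752) = (40419 + 46872)*((-10 + 2*146**(3/2)*(-3 + sqrt(6))) + 33752) = 87291*((-10 + 2*(146*sqrt(146))*(-3 + sqrt(6))) + 33752) = 87291*((-10 + 292*sqrt(146)*(-3 + sqrt(6))) + 33752) = 87291*(33742 + 292*sqrt(146)*(-3 + sqrt(6))) = 2945372922 + 25488972*sqrt(146)*(-3 + sqrt(6))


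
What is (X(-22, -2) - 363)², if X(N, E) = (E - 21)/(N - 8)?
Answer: 118091689/900 ≈ 1.3121e+5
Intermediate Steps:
X(N, E) = (-21 + E)/(-8 + N)
(X(-22, -2) - 363)² = ((-21 - 2)/(-8 - 22) - 363)² = (-23/(-30) - 363)² = (-1/30*(-23) - 363)² = (23/30 - 363)² = (-10867/30)² = 118091689/900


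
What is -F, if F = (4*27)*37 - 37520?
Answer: 33524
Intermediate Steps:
F = -33524 (F = 108*37 - 37520 = 3996 - 37520 = -33524)
-F = -1*(-33524) = 33524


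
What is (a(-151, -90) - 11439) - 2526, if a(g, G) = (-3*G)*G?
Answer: -38265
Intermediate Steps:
a(g, G) = -3*G²
(a(-151, -90) - 11439) - 2526 = (-3*(-90)² - 11439) - 2526 = (-3*8100 - 11439) - 2526 = (-24300 - 11439) - 2526 = -35739 - 2526 = -38265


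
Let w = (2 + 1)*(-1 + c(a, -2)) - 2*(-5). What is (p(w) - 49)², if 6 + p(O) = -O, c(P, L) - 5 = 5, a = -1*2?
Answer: 8464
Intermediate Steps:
a = -2
c(P, L) = 10 (c(P, L) = 5 + 5 = 10)
w = 37 (w = (2 + 1)*(-1 + 10) - 2*(-5) = 3*9 + 10 = 27 + 10 = 37)
p(O) = -6 - O
(p(w) - 49)² = ((-6 - 1*37) - 49)² = ((-6 - 37) - 49)² = (-43 - 49)² = (-92)² = 8464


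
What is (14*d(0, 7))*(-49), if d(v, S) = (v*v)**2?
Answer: 0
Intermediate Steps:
d(v, S) = v**4 (d(v, S) = (v**2)**2 = v**4)
(14*d(0, 7))*(-49) = (14*0**4)*(-49) = (14*0)*(-49) = 0*(-49) = 0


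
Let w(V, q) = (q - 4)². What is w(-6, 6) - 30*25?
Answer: -746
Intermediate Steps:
w(V, q) = (-4 + q)²
w(-6, 6) - 30*25 = (-4 + 6)² - 30*25 = 2² - 750 = 4 - 750 = -746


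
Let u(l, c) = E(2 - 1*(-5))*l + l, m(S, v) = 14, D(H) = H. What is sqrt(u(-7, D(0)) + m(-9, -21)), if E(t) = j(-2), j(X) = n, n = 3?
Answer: I*sqrt(14) ≈ 3.7417*I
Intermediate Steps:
j(X) = 3
E(t) = 3
u(l, c) = 4*l (u(l, c) = 3*l + l = 4*l)
sqrt(u(-7, D(0)) + m(-9, -21)) = sqrt(4*(-7) + 14) = sqrt(-28 + 14) = sqrt(-14) = I*sqrt(14)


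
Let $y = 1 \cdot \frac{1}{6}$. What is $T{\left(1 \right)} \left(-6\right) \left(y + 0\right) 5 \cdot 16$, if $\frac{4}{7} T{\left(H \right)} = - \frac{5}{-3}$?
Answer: $- \frac{700}{3} \approx -233.33$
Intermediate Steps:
$y = \frac{1}{6}$ ($y = 1 \cdot \frac{1}{6} = \frac{1}{6} \approx 0.16667$)
$T{\left(H \right)} = \frac{35}{12}$ ($T{\left(H \right)} = \frac{7 \left(- \frac{5}{-3}\right)}{4} = \frac{7 \left(\left(-5\right) \left(- \frac{1}{3}\right)\right)}{4} = \frac{7}{4} \cdot \frac{5}{3} = \frac{35}{12}$)
$T{\left(1 \right)} \left(-6\right) \left(y + 0\right) 5 \cdot 16 = \frac{35}{12} \left(-6\right) \left(\frac{1}{6} + 0\right) 5 \cdot 16 = - \frac{35 \cdot \frac{1}{6} \cdot 5}{2} \cdot 16 = \left(- \frac{35}{2}\right) \frac{5}{6} \cdot 16 = \left(- \frac{175}{12}\right) 16 = - \frac{700}{3}$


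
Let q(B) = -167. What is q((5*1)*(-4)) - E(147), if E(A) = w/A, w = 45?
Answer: -8198/49 ≈ -167.31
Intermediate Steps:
E(A) = 45/A
q((5*1)*(-4)) - E(147) = -167 - 45/147 = -167 - 1*15/49 = -167 - 15/49 = -8198/49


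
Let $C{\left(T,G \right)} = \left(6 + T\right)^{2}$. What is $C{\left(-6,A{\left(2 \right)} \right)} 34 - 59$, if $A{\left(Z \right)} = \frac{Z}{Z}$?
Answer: $-59$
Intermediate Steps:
$A{\left(Z \right)} = 1$
$C{\left(-6,A{\left(2 \right)} \right)} 34 - 59 = \left(6 - 6\right)^{2} \cdot 34 - 59 = 0^{2} \cdot 34 - 59 = 0 \cdot 34 - 59 = 0 - 59 = -59$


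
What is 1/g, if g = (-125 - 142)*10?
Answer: -1/2670 ≈ -0.00037453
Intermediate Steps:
g = -2670 (g = -267*10 = -2670)
1/g = 1/(-2670) = -1/2670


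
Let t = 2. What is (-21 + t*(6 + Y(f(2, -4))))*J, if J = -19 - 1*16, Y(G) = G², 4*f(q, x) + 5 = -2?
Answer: 805/8 ≈ 100.63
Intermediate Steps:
f(q, x) = -7/4 (f(q, x) = -5/4 + (¼)*(-2) = -5/4 - ½ = -7/4)
J = -35 (J = -19 - 16 = -35)
(-21 + t*(6 + Y(f(2, -4))))*J = (-21 + 2*(6 + (-7/4)²))*(-35) = (-21 + 2*(6 + 49/16))*(-35) = (-21 + 2*(145/16))*(-35) = (-21 + 145/8)*(-35) = -23/8*(-35) = 805/8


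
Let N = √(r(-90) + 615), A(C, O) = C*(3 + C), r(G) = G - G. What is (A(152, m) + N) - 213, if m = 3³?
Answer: 23347 + √615 ≈ 23372.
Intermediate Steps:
m = 27
r(G) = 0
N = √615 (N = √(0 + 615) = √615 ≈ 24.799)
(A(152, m) + N) - 213 = (152*(3 + 152) + √615) - 213 = (152*155 + √615) - 213 = (23560 + √615) - 213 = 23347 + √615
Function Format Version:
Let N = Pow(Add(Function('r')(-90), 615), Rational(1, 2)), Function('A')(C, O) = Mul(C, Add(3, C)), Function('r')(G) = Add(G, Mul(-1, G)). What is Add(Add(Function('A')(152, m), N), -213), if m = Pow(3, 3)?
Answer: Add(23347, Pow(615, Rational(1, 2))) ≈ 23372.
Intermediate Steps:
m = 27
Function('r')(G) = 0
N = Pow(615, Rational(1, 2)) (N = Pow(Add(0, 615), Rational(1, 2)) = Pow(615, Rational(1, 2)) ≈ 24.799)
Add(Add(Function('A')(152, m), N), -213) = Add(Add(Mul(152, Add(3, 152)), Pow(615, Rational(1, 2))), -213) = Add(Add(Mul(152, 155), Pow(615, Rational(1, 2))), -213) = Add(Add(23560, Pow(615, Rational(1, 2))), -213) = Add(23347, Pow(615, Rational(1, 2)))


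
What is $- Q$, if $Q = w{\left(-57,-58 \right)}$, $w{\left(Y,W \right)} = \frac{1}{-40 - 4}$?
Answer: $\frac{1}{44} \approx 0.022727$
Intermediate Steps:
$w{\left(Y,W \right)} = - \frac{1}{44}$ ($w{\left(Y,W \right)} = \frac{1}{-44} = - \frac{1}{44}$)
$Q = - \frac{1}{44} \approx -0.022727$
$- Q = \left(-1\right) \left(- \frac{1}{44}\right) = \frac{1}{44}$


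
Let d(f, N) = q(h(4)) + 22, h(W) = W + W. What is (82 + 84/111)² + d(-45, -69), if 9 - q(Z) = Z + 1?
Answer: 9405962/1369 ≈ 6870.7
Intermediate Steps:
h(W) = 2*W
q(Z) = 8 - Z (q(Z) = 9 - (Z + 1) = 9 - (1 + Z) = 9 + (-1 - Z) = 8 - Z)
d(f, N) = 22 (d(f, N) = (8 - 2*4) + 22 = (8 - 1*8) + 22 = (8 - 8) + 22 = 0 + 22 = 22)
(82 + 84/111)² + d(-45, -69) = (82 + 84/111)² + 22 = (82 + 84*(1/111))² + 22 = (82 + 28/37)² + 22 = (3062/37)² + 22 = 9375844/1369 + 22 = 9405962/1369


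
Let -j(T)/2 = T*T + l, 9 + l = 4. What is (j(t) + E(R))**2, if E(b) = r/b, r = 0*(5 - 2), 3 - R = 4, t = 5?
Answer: 1600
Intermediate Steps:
l = -5 (l = -9 + 4 = -5)
j(T) = 10 - 2*T**2 (j(T) = -2*(T*T - 5) = -2*(T**2 - 5) = -2*(-5 + T**2) = 10 - 2*T**2)
R = -1 (R = 3 - 1*4 = 3 - 4 = -1)
r = 0 (r = 0*3 = 0)
E(b) = 0 (E(b) = 0/b = 0)
(j(t) + E(R))**2 = ((10 - 2*5**2) + 0)**2 = ((10 - 2*25) + 0)**2 = ((10 - 50) + 0)**2 = (-40 + 0)**2 = (-40)**2 = 1600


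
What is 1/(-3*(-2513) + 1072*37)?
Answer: 1/47203 ≈ 2.1185e-5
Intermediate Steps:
1/(-3*(-2513) + 1072*37) = 1/(7539 + 39664) = 1/47203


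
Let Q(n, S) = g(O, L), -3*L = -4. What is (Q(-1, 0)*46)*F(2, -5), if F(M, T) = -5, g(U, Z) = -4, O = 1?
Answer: 920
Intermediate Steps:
L = 4/3 (L = -⅓*(-4) = 4/3 ≈ 1.3333)
Q(n, S) = -4
(Q(-1, 0)*46)*F(2, -5) = -4*46*(-5) = -184*(-5) = 920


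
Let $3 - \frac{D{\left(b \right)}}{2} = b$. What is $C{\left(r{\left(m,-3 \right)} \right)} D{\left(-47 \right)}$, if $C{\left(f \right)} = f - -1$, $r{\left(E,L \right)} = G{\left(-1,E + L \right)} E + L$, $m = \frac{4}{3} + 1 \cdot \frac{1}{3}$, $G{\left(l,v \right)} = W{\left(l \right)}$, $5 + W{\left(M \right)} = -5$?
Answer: $- \frac{5600}{3} \approx -1866.7$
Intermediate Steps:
$W{\left(M \right)} = -10$ ($W{\left(M \right)} = -5 - 5 = -10$)
$G{\left(l,v \right)} = -10$
$D{\left(b \right)} = 6 - 2 b$
$m = \frac{5}{3}$ ($m = 4 \cdot \frac{1}{3} + 1 \cdot \frac{1}{3} = \frac{4}{3} + \frac{1}{3} = \frac{5}{3} \approx 1.6667$)
$r{\left(E,L \right)} = L - 10 E$ ($r{\left(E,L \right)} = - 10 E + L = L - 10 E$)
$C{\left(f \right)} = 1 + f$ ($C{\left(f \right)} = f + 1 = 1 + f$)
$C{\left(r{\left(m,-3 \right)} \right)} D{\left(-47 \right)} = \left(1 - \frac{59}{3}\right) \left(6 - -94\right) = \left(1 - \frac{59}{3}\right) \left(6 + 94\right) = \left(1 - \frac{59}{3}\right) 100 = \left(- \frac{56}{3}\right) 100 = - \frac{5600}{3}$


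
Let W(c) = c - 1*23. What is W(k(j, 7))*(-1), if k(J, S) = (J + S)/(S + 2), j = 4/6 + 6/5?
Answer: 2972/135 ≈ 22.015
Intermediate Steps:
j = 28/15 (j = 4*(⅙) + 6*(⅕) = ⅔ + 6/5 = 28/15 ≈ 1.8667)
k(J, S) = (J + S)/(2 + S)
W(c) = -23 + c (W(c) = c - 23 = -23 + c)
W(k(j, 7))*(-1) = (-23 + (28/15 + 7)/(2 + 7))*(-1) = (-23 + (133/15)/9)*(-1) = (-23 + (⅑)*(133/15))*(-1) = (-23 + 133/135)*(-1) = -2972/135*(-1) = 2972/135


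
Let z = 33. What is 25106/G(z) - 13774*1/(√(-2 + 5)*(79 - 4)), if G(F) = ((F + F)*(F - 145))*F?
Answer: -12553/121968 - 13774*√3/225 ≈ -106.14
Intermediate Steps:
G(F) = 2*F²*(-145 + F) (G(F) = ((2*F)*(-145 + F))*F = (2*F*(-145 + F))*F = 2*F²*(-145 + F))
25106/G(z) - 13774*1/(√(-2 + 5)*(79 - 4)) = 25106/((2*33²*(-145 + 33))) - 13774*1/(√(-2 + 5)*(79 - 4)) = 25106/((2*1089*(-112))) - 13774*√3/225 = 25106/(-243936) - 13774*√3/225 = 25106*(-1/243936) - 13774*√3/225 = -12553/121968 - 13774*√3/225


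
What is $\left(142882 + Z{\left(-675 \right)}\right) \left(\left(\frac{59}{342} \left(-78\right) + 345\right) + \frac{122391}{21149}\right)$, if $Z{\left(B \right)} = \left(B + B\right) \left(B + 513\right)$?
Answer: $\frac{147037352480798}{1205493} \approx 1.2197 \cdot 10^{8}$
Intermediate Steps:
$Z{\left(B \right)} = 2 B \left(513 + B\right)$
$\left(142882 + Z{\left(-675 \right)}\right) \left(\left(\frac{59}{342} \left(-78\right) + 345\right) + \frac{122391}{21149}\right) = \left(142882 + 2 \left(-675\right) \left(513 - 675\right)\right) \left(\left(\frac{59}{342} \left(-78\right) + 345\right) + \frac{122391}{21149}\right) = \left(142882 + 2 \left(-675\right) \left(-162\right)\right) \left(\left(59 \cdot \frac{1}{342} \left(-78\right) + 345\right) + 122391 \cdot \frac{1}{21149}\right) = \left(142882 + 218700\right) \left(\left(\frac{59}{342} \left(-78\right) + 345\right) + \frac{122391}{21149}\right) = 361582 \left(\left(- \frac{767}{57} + 345\right) + \frac{122391}{21149}\right) = 361582 \left(\frac{18898}{57} + \frac{122391}{21149}\right) = 361582 \cdot \frac{406650089}{1205493} = \frac{147037352480798}{1205493}$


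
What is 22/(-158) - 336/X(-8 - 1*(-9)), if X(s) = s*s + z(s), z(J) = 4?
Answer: -26599/395 ≈ -67.339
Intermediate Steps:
X(s) = 4 + s² (X(s) = s*s + 4 = s² + 4 = 4 + s²)
22/(-158) - 336/X(-8 - 1*(-9)) = 22/(-158) - 336/(4 + (-8 - 1*(-9))²) = 22*(-1/158) - 336/(4 + (-8 + 9)²) = -11/79 - 336/(4 + 1²) = -11/79 - 336/(4 + 1) = -11/79 - 336/5 = -26599/395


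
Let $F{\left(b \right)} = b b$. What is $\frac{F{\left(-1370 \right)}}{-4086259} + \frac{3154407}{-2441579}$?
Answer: $- \frac{17472323618513}{9976924162961} \approx -1.7513$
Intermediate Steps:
$F{\left(b \right)} = b^{2}$
$\frac{F{\left(-1370 \right)}}{-4086259} + \frac{3154407}{-2441579} = \frac{\left(-1370\right)^{2}}{-4086259} + \frac{3154407}{-2441579} = 1876900 \left(- \frac{1}{4086259}\right) + 3154407 \left(- \frac{1}{2441579}\right) = - \frac{1876900}{4086259} - \frac{3154407}{2441579} = - \frac{17472323618513}{9976924162961}$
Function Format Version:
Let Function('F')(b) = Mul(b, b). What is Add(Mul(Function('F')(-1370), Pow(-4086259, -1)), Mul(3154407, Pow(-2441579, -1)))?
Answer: Rational(-17472323618513, 9976924162961) ≈ -1.7513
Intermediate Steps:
Function('F')(b) = Pow(b, 2)
Add(Mul(Function('F')(-1370), Pow(-4086259, -1)), Mul(3154407, Pow(-2441579, -1))) = Add(Mul(Pow(-1370, 2), Pow(-4086259, -1)), Mul(3154407, Pow(-2441579, -1))) = Add(Mul(1876900, Rational(-1, 4086259)), Mul(3154407, Rational(-1, 2441579))) = Add(Rational(-1876900, 4086259), Rational(-3154407, 2441579)) = Rational(-17472323618513, 9976924162961)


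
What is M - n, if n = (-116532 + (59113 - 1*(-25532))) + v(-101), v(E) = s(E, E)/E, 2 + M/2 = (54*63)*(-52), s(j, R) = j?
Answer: -321926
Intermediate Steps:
M = -353812 (M = -4 + 2*((54*63)*(-52)) = -4 + 2*(3402*(-52)) = -4 + 2*(-176904) = -4 - 353808 = -353812)
v(E) = 1 (v(E) = E/E = 1)
n = -31886 (n = (-116532 + (59113 - 1*(-25532))) + 1 = (-116532 + (59113 + 25532)) + 1 = (-116532 + 84645) + 1 = -31887 + 1 = -31886)
M - n = -353812 - 1*(-31886) = -353812 + 31886 = -321926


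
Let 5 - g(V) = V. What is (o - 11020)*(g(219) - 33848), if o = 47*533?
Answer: -477923922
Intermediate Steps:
g(V) = 5 - V
o = 25051
(o - 11020)*(g(219) - 33848) = (25051 - 11020)*((5 - 1*219) - 33848) = 14031*((5 - 219) - 33848) = 14031*(-214 - 33848) = 14031*(-34062) = -477923922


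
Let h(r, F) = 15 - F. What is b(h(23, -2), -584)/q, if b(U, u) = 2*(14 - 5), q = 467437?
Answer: 18/467437 ≈ 3.8508e-5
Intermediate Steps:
b(U, u) = 18 (b(U, u) = 2*9 = 18)
b(h(23, -2), -584)/q = 18/467437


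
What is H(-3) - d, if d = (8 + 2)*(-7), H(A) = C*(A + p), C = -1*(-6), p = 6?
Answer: 88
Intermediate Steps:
C = 6
H(A) = 36 + 6*A (H(A) = 6*(A + 6) = 6*(6 + A) = 36 + 6*A)
d = -70 (d = 10*(-7) = -70)
H(-3) - d = (36 + 6*(-3)) - 1*(-70) = (36 - 18) + 70 = 18 + 70 = 88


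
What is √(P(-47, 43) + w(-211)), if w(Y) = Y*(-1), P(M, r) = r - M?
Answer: √301 ≈ 17.349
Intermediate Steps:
w(Y) = -Y
√(P(-47, 43) + w(-211)) = √((43 - 1*(-47)) - 1*(-211)) = √((43 + 47) + 211) = √(90 + 211) = √301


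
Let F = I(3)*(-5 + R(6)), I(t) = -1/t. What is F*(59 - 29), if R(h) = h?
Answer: -10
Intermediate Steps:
F = -⅓ (F = (-1/3)*(-5 + 6) = -1*⅓*1 = -⅓*1 = -⅓ ≈ -0.33333)
F*(59 - 29) = -(59 - 29)/3 = -⅓*30 = -10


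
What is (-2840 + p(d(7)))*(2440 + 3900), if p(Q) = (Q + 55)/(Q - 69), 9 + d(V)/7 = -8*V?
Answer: -2358099600/131 ≈ -1.8001e+7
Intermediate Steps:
d(V) = -63 - 56*V (d(V) = -63 + 7*(-8*V) = -63 - 56*V)
p(Q) = (55 + Q)/(-69 + Q)
(-2840 + p(d(7)))*(2440 + 3900) = (-2840 + (55 + (-63 - 56*7))/(-69 + (-63 - 56*7)))*(2440 + 3900) = (-2840 + (55 + (-63 - 392))/(-69 + (-63 - 392)))*6340 = (-2840 + (55 - 455)/(-69 - 455))*6340 = (-2840 - 400/(-524))*6340 = (-2840 - 1/524*(-400))*6340 = (-2840 + 100/131)*6340 = -371940/131*6340 = -2358099600/131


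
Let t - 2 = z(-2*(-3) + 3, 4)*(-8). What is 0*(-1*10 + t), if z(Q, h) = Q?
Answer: 0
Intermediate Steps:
t = -70 (t = 2 + (-2*(-3) + 3)*(-8) = 2 + (6 + 3)*(-8) = 2 + 9*(-8) = 2 - 72 = -70)
0*(-1*10 + t) = 0*(-1*10 - 70) = 0*(-10 - 70) = 0*(-80) = 0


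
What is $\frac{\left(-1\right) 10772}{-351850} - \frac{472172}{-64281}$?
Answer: $\frac{83413076566}{11308634925} \approx 7.3761$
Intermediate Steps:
$\frac{\left(-1\right) 10772}{-351850} - \frac{472172}{-64281} = \left(-10772\right) \left(- \frac{1}{351850}\right) - - \frac{472172}{64281} = \frac{5386}{175925} + \frac{472172}{64281} = \frac{83413076566}{11308634925}$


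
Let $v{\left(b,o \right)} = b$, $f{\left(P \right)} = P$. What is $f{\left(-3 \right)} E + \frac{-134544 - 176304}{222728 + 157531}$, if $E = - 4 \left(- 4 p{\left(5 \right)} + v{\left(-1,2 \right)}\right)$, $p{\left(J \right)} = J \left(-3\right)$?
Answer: $\frac{89637508}{126753} \approx 707.18$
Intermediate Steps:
$p{\left(J \right)} = - 3 J$
$E = -236$ ($E = - 4 \left(- 4 \left(\left(-3\right) 5\right) - 1\right) = - 4 \left(\left(-4\right) \left(-15\right) - 1\right) = - 4 \left(60 - 1\right) = \left(-4\right) 59 = -236$)
$f{\left(-3 \right)} E + \frac{-134544 - 176304}{222728 + 157531} = \left(-3\right) \left(-236\right) + \frac{-134544 - 176304}{222728 + 157531} = 708 - \frac{310848}{380259} = 708 - \frac{103616}{126753} = \frac{89637508}{126753}$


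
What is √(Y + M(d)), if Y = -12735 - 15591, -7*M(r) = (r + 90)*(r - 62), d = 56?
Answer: 3*I*√153538/7 ≈ 167.93*I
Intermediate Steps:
M(r) = -(-62 + r)*(90 + r)/7 (M(r) = -(r + 90)*(r - 62)/7 = -(90 + r)*(-62 + r)/7 = -(-62 + r)*(90 + r)/7)
Y = -28326
√(Y + M(d)) = √(-28326 + (5580/7 - 4*56 - ⅐*56²)) = √(-28326 + (5580/7 - 224 - ⅐*3136)) = √(-28326 + (5580/7 - 224 - 448)) = √(-28326 + 876/7) = √(-197406/7) = 3*I*√153538/7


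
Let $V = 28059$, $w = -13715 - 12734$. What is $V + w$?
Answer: $1610$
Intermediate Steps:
$w = -26449$
$V + w = 28059 - 26449 = 1610$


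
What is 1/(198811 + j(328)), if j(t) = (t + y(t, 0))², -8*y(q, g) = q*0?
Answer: 1/306395 ≈ 3.2638e-6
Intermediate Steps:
y(q, g) = 0 (y(q, g) = -q*0/8 = -⅛*0 = 0)
j(t) = t² (j(t) = (t + 0)² = t²)
1/(198811 + j(328)) = 1/(198811 + 328²) = 1/(198811 + 107584) = 1/306395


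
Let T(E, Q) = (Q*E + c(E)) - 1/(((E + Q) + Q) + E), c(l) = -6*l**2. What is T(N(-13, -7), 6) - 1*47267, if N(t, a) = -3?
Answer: -284035/6 ≈ -47339.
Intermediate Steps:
c(l) = -6*l**2
T(E, Q) = -1/(2*E + 2*Q) - 6*E**2 + E*Q (T(E, Q) = (Q*E - 6*E**2) - 1/(((E + Q) + Q) + E) = (E*Q - 6*E**2) - 1/((E + 2*Q) + E) = (-6*E**2 + E*Q) - 1/(2*E + 2*Q) = -1/(2*E + 2*Q) - 6*E**2 + E*Q)
T(N(-13, -7), 6) - 1*47267 = (-1/2 - 6*(-3)**3 - 3*6**2 - 5*6*(-3)**2)/(-3 + 6) - 1*47267 = (-1/2 - 6*(-27) - 3*36 - 5*6*9)/3 - 47267 = (-1/2 + 162 - 108 - 270)/3 - 47267 = (1/3)*(-433/2) - 47267 = -433/6 - 47267 = -284035/6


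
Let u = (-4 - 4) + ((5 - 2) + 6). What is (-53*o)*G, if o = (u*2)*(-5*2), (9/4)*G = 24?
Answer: 33920/3 ≈ 11307.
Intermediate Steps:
G = 32/3 (G = (4/9)*24 = 32/3 ≈ 10.667)
u = 1 (u = -8 + (3 + 6) = -8 + 9 = 1)
o = -20 (o = (1*2)*(-5*2) = 2*(-10) = -20)
(-53*o)*G = -53*(-20)*(32/3) = 1060*(32/3) = 33920/3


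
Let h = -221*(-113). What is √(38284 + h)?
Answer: 61*√17 ≈ 251.51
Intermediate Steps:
h = 24973
√(38284 + h) = √(38284 + 24973) = √63257 = 61*√17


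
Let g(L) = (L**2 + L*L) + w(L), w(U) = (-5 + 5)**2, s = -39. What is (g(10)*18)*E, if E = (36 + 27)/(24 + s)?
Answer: -15120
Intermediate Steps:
w(U) = 0 (w(U) = 0**2 = 0)
g(L) = 2*L**2 (g(L) = (L**2 + L*L) + 0 = (L**2 + L**2) + 0 = 2*L**2 + 0 = 2*L**2)
E = -21/5 (E = (36 + 27)/(24 - 39) = 63/(-15) = 63*(-1/15) = -21/5 ≈ -4.2000)
(g(10)*18)*E = ((2*10**2)*18)*(-21/5) = ((2*100)*18)*(-21/5) = (200*18)*(-21/5) = 3600*(-21/5) = -15120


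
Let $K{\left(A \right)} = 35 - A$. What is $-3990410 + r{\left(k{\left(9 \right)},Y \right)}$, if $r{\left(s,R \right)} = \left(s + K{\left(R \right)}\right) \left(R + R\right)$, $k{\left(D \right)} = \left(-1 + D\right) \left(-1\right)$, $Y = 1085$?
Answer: $-6286270$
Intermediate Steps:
$k{\left(D \right)} = 1 - D$
$r{\left(s,R \right)} = 2 R \left(35 + s - R\right)$ ($r{\left(s,R \right)} = \left(s - \left(-35 + R\right)\right) \left(R + R\right) = \left(35 + s - R\right) 2 R = 2 R \left(35 + s - R\right)$)
$-3990410 + r{\left(k{\left(9 \right)},Y \right)} = -3990410 + 2 \cdot 1085 \left(35 + \left(1 - 9\right) - 1085\right) = -3990410 + 2 \cdot 1085 \left(35 - 8 - 1085\right) = -3990410 + 2 \cdot 1085 \left(-1058\right) = -3990410 - 2295860 = -6286270$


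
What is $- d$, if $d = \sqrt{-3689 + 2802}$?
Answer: $- i \sqrt{887} \approx - 29.783 i$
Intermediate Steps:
$d = i \sqrt{887}$ ($d = \sqrt{-887} = i \sqrt{887} \approx 29.783 i$)
$- d = - i \sqrt{887}$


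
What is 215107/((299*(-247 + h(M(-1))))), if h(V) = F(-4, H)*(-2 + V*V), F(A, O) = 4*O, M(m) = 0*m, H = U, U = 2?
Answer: -215107/78637 ≈ -2.7354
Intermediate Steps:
H = 2
M(m) = 0
h(V) = -16 + 8*V² (h(V) = (4*2)*(-2 + V*V) = 8*(-2 + V²) = -16 + 8*V²)
215107/((299*(-247 + h(M(-1))))) = 215107/((299*(-247 + (-16 + 8*0²)))) = 215107/((299*(-247 + (-16 + 8*0)))) = 215107/((299*(-247 + (-16 + 0)))) = 215107/((299*(-247 - 16))) = 215107/((299*(-263))) = 215107/(-78637) = 215107*(-1/78637) = -215107/78637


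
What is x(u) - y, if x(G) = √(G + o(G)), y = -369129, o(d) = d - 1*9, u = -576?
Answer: 369129 + 3*I*√129 ≈ 3.6913e+5 + 34.073*I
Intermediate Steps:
o(d) = -9 + d (o(d) = d - 9 = -9 + d)
x(G) = √(-9 + 2*G) (x(G) = √(G + (-9 + G)) = √(-9 + 2*G))
x(u) - y = √(-9 + 2*(-576)) - 1*(-369129) = √(-9 - 1152) + 369129 = √(-1161) + 369129 = 3*I*√129 + 369129 = 369129 + 3*I*√129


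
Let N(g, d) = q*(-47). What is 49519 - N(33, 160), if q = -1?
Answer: 49472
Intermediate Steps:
N(g, d) = 47 (N(g, d) = -1*(-47) = 47)
49519 - N(33, 160) = 49519 - 1*47 = 49519 - 47 = 49472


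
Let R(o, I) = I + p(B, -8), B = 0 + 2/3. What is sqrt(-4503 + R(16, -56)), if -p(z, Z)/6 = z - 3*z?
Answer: I*sqrt(4551) ≈ 67.461*I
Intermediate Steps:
B = 2/3 (B = 0 + 2*(1/3) = 0 + 2/3 = 2/3 ≈ 0.66667)
p(z, Z) = 12*z (p(z, Z) = -6*(z - 3*z) = -(-12)*z = 12*z)
R(o, I) = 8 + I (R(o, I) = I + 12*(2/3) = I + 8 = 8 + I)
sqrt(-4503 + R(16, -56)) = sqrt(-4503 + (8 - 56)) = sqrt(-4503 - 48) = sqrt(-4551) = I*sqrt(4551)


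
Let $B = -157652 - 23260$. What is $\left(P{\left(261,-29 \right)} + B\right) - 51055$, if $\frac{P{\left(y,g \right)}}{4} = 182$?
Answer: $-231239$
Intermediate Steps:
$P{\left(y,g \right)} = 728$ ($P{\left(y,g \right)} = 4 \cdot 182 = 728$)
$B = -180912$ ($B = -157652 - 23260 = -180912$)
$\left(P{\left(261,-29 \right)} + B\right) - 51055 = \left(728 - 180912\right) - 51055 = -180184 - 51055 = -231239$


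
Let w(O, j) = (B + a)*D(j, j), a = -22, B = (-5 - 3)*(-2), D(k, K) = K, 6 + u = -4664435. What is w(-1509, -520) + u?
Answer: -4661321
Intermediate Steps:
u = -4664441 (u = -6 - 4664435 = -4664441)
B = 16 (B = -8*(-2) = 16)
w(O, j) = -6*j (w(O, j) = (16 - 22)*j = -6*j)
w(-1509, -520) + u = -6*(-520) - 4664441 = 3120 - 4664441 = -4661321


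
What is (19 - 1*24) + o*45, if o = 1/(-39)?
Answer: -80/13 ≈ -6.1538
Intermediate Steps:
o = -1/39 ≈ -0.025641
(19 - 1*24) + o*45 = (19 - 1*24) - 1/39*45 = (19 - 24) - 15/13 = -5 - 15/13 = -80/13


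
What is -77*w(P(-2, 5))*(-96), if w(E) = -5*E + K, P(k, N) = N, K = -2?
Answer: -199584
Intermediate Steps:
w(E) = -2 - 5*E (w(E) = -5*E - 2 = -2 - 5*E)
-77*w(P(-2, 5))*(-96) = -77*(-2 - 5*5)*(-96) = -77*(-2 - 25)*(-96) = -77*(-27)*(-96) = 2079*(-96) = -199584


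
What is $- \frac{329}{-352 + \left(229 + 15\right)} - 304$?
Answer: $- \frac{32503}{108} \approx -300.95$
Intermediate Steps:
$- \frac{329}{-352 + \left(229 + 15\right)} - 304 = - \frac{329}{-352 + 244} - 304 = - \frac{329}{-108} - 304 = \left(-329\right) \left(- \frac{1}{108}\right) - 304 = \frac{329}{108} - 304 = - \frac{32503}{108}$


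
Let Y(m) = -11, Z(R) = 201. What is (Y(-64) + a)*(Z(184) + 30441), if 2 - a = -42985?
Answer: 1316870592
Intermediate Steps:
a = 42987 (a = 2 - 1*(-42985) = 2 + 42985 = 42987)
(Y(-64) + a)*(Z(184) + 30441) = (-11 + 42987)*(201 + 30441) = 42976*30642 = 1316870592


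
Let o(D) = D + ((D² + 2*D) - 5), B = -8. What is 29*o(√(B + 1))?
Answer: -348 + 87*I*√7 ≈ -348.0 + 230.18*I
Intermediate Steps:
o(D) = -5 + D² + 3*D (o(D) = D + (-5 + D² + 2*D) = -5 + D² + 3*D)
29*o(√(B + 1)) = 29*(-5 + (√(-8 + 1))² + 3*√(-8 + 1)) = 29*(-5 + (√(-7))² + 3*√(-7)) = 29*(-5 + (I*√7)² + 3*(I*√7)) = 29*(-5 - 7 + 3*I*√7) = 29*(-12 + 3*I*√7) = -348 + 87*I*√7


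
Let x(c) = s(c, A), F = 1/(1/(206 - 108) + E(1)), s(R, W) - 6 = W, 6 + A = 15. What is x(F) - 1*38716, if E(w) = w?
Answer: -38701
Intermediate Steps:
A = 9 (A = -6 + 15 = 9)
s(R, W) = 6 + W
F = 98/99 (F = 1/(1/(206 - 108) + 1) = 1/(1/98 + 1) = 1/(99/98) = 98/99 ≈ 0.98990)
x(c) = 15 (x(c) = 6 + 9 = 15)
x(F) - 1*38716 = 15 - 1*38716 = 15 - 38716 = -38701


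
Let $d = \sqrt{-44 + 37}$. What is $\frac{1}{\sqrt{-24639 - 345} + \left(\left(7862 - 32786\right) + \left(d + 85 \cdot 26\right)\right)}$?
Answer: $\frac{1}{-22714 + i \sqrt{7} + 6 i \sqrt{694}} \approx -4.4024 \cdot 10^{-5} - 3.115 \cdot 10^{-7} i$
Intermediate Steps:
$d = i \sqrt{7}$ ($d = \sqrt{-7} = i \sqrt{7} \approx 2.6458 i$)
$\frac{1}{\sqrt{-24639 - 345} + \left(\left(7862 - 32786\right) + \left(d + 85 \cdot 26\right)\right)} = \frac{1}{\sqrt{-24639 - 345} + \left(\left(7862 - 32786\right) + \left(i \sqrt{7} + 85 \cdot 26\right)\right)} = \frac{1}{\sqrt{-24639 - 345} - \left(22714 - i \sqrt{7}\right)} = \frac{1}{\sqrt{-24984} - \left(22714 - i \sqrt{7}\right)} = \frac{1}{6 i \sqrt{694} - \left(22714 - i \sqrt{7}\right)} = \frac{1}{-22714 + i \sqrt{7} + 6 i \sqrt{694}}$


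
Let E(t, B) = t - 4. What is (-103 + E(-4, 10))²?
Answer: 12321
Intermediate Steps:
E(t, B) = -4 + t
(-103 + E(-4, 10))² = (-103 + (-4 - 4))² = (-103 - 8)² = (-111)² = 12321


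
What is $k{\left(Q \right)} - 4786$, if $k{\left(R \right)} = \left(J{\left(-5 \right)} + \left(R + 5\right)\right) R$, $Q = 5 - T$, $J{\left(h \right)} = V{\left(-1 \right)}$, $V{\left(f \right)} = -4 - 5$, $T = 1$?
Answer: $-4786$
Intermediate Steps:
$V{\left(f \right)} = -9$ ($V{\left(f \right)} = -4 - 5 = -9$)
$J{\left(h \right)} = -9$
$Q = 4$ ($Q = 5 - 1 = 4$)
$k{\left(R \right)} = R \left(-4 + R\right)$ ($k{\left(R \right)} = \left(-9 + \left(R + 5\right)\right) R = \left(-9 + \left(5 + R\right)\right) R = \left(-4 + R\right) R = R \left(-4 + R\right)$)
$k{\left(Q \right)} - 4786 = 4 \left(-4 + 4\right) - 4786 = 4 \cdot 0 - 4786 = 0 - 4786 = -4786$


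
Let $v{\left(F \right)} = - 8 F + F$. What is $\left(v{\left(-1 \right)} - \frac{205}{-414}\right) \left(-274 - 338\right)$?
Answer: $- \frac{105502}{23} \approx -4587.0$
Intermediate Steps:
$v{\left(F \right)} = - 7 F$
$\left(v{\left(-1 \right)} - \frac{205}{-414}\right) \left(-274 - 338\right) = \left(\left(-7\right) \left(-1\right) - \frac{205}{-414}\right) \left(-274 - 338\right) = \left(7 - - \frac{205}{414}\right) \left(-612\right) = \left(7 + \frac{205}{414}\right) \left(-612\right) = \frac{3103}{414} \left(-612\right) = - \frac{105502}{23}$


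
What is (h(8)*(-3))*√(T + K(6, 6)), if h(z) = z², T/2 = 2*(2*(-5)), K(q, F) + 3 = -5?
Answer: -768*I*√3 ≈ -1330.2*I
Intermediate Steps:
K(q, F) = -8 (K(q, F) = -3 - 5 = -8)
T = -40 (T = 2*(2*(2*(-5))) = 2*(2*(-10)) = 2*(-20) = -40)
(h(8)*(-3))*√(T + K(6, 6)) = (8²*(-3))*√(-40 - 8) = (64*(-3))*√(-48) = -768*I*√3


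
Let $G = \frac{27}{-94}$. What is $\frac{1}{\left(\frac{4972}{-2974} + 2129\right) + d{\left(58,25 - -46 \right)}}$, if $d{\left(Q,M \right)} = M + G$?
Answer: $\frac{139778}{307237767} \approx 0.00045495$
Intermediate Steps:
$G = - \frac{27}{94}$ ($G = 27 \left(- \frac{1}{94}\right) = - \frac{27}{94} \approx -0.28723$)
$d{\left(Q,M \right)} = - \frac{27}{94} + M$ ($d{\left(Q,M \right)} = M - \frac{27}{94} = - \frac{27}{94} + M$)
$\frac{1}{\left(\frac{4972}{-2974} + 2129\right) + d{\left(58,25 - -46 \right)}} = \frac{1}{\left(\frac{4972}{-2974} + 2129\right) + \left(- \frac{27}{94} + \left(25 - -46\right)\right)} = \frac{1}{\left(4972 \left(- \frac{1}{2974}\right) + 2129\right) + \left(- \frac{27}{94} + \left(25 + 46\right)\right)} = \frac{1}{\left(- \frac{2486}{1487} + 2129\right) + \left(- \frac{27}{94} + 71\right)} = \frac{1}{\frac{3163337}{1487} + \frac{6647}{94}} = \frac{1}{\frac{307237767}{139778}} = \frac{139778}{307237767}$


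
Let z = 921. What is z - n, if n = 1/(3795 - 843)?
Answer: 2718791/2952 ≈ 921.00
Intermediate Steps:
n = 1/2952 ≈ 0.00033875
z - n = 921 - 1*1/2952 = 921 - 1/2952 = 2718791/2952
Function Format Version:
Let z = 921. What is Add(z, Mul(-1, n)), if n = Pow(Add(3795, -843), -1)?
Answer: Rational(2718791, 2952) ≈ 921.00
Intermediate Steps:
n = Rational(1, 2952) (n = Pow(2952, -1) = Rational(1, 2952) ≈ 0.00033875)
Add(z, Mul(-1, n)) = Add(921, Mul(-1, Rational(1, 2952))) = Add(921, Rational(-1, 2952)) = Rational(2718791, 2952)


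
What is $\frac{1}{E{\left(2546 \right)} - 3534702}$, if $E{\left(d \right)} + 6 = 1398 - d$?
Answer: $- \frac{1}{3535856} \approx -2.8282 \cdot 10^{-7}$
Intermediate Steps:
$E{\left(d \right)} = 1392 - d$ ($E{\left(d \right)} = -6 - \left(-1398 + d\right) = 1392 - d$)
$\frac{1}{E{\left(2546 \right)} - 3534702} = \frac{1}{\left(1392 - 2546\right) - 3534702} = \frac{1}{-1154 - 3534702} = \frac{1}{-3535856} = - \frac{1}{3535856}$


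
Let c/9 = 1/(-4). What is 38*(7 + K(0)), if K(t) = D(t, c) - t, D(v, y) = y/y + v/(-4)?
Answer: 304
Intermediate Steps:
c = -9/4 (c = 9*(1/(-4)) = 9*(1*(-1/4)) = 9*(-1/4) = -9/4 ≈ -2.2500)
D(v, y) = 1 - v/4 (D(v, y) = 1 + v*(-1/4) = 1 - v/4)
K(t) = 1 - 5*t/4 (K(t) = (1 - t/4) - t = 1 - 5*t/4)
38*(7 + K(0)) = 38*(7 + (1 - 5/4*0)) = 38*(7 + (1 + 0)) = 38*(7 + 1) = 38*8 = 304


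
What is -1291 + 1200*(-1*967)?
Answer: -1161691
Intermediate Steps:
-1291 + 1200*(-1*967) = -1291 + 1200*(-967) = -1291 - 1160400 = -1161691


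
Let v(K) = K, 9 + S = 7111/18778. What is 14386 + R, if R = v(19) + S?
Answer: 270335199/18778 ≈ 14396.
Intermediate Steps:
S = -161891/18778 (S = -9 + 7111/18778 = -161891/18778 ≈ -8.6213)
R = 194891/18778 (R = 19 - 161891/18778 = 194891/18778 ≈ 10.379)
14386 + R = 14386 + 194891/18778 = 270335199/18778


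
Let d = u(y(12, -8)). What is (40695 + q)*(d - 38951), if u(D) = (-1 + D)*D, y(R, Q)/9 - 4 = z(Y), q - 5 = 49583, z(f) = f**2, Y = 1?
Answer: -3337852793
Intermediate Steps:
q = 49588 (q = 5 + 49583 = 49588)
y(R, Q) = 45 (y(R, Q) = 36 + 9*1**2 = 36 + 9*1 = 36 + 9 = 45)
u(D) = D*(-1 + D)
d = 1980 (d = 45*(-1 + 45) = 45*44 = 1980)
(40695 + q)*(d - 38951) = (40695 + 49588)*(1980 - 38951) = 90283*(-36971) = -3337852793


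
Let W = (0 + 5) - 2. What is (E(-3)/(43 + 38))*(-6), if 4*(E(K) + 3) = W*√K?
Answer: 2/9 - I*√3/18 ≈ 0.22222 - 0.096225*I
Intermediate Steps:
W = 3 (W = 5 - 2 = 3)
E(K) = -3 + 3*√K/4 (E(K) = -3 + (3*√K)/4 = -3 + 3*√K/4)
(E(-3)/(43 + 38))*(-6) = ((-3 + 3*√(-3)/4)/(43 + 38))*(-6) = ((-3 + 3*(I*√3)/4)/81)*(-6) = ((-3 + 3*I*√3/4)/81)*(-6) = (-1/27 + I*√3/108)*(-6) = 2/9 - I*√3/18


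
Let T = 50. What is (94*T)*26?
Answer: 122200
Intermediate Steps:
(94*T)*26 = (94*50)*26 = 4700*26 = 122200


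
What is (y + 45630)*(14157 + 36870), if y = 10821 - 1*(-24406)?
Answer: 4125890139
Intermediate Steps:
y = 35227 (y = 10821 + 24406 = 35227)
(y + 45630)*(14157 + 36870) = (35227 + 45630)*(14157 + 36870) = 80857*51027 = 4125890139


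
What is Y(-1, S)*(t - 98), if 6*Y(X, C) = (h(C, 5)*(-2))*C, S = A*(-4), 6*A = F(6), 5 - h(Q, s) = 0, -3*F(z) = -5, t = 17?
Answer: -150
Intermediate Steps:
F(z) = 5/3 (F(z) = -1/3*(-5) = 5/3)
h(Q, s) = 5 (h(Q, s) = 5 - 1*0 = 5 + 0 = 5)
A = 5/18 (A = (1/6)*(5/3) = 5/18 ≈ 0.27778)
S = -10/9 (S = (5/18)*(-4) = -10/9 ≈ -1.1111)
Y(X, C) = -5*C/3 (Y(X, C) = ((5*(-2))*C)/6 = (-10*C)/6 = -5*C/3)
Y(-1, S)*(t - 98) = (-5/3*(-10/9))*(17 - 98) = (50/27)*(-81) = -150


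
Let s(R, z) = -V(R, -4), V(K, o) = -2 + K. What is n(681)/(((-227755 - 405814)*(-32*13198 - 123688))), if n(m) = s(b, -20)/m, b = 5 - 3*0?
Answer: -1/78529260681912 ≈ -1.2734e-14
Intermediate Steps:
b = 5 (b = 5 + 0 = 5)
s(R, z) = 2 - R (s(R, z) = -(-2 + R) = 2 - R)
n(m) = -3/m (n(m) = (2 - 1*5)/m = (2 - 5)/m = -3/m)
n(681)/(((-227755 - 405814)*(-32*13198 - 123688))) = (-3/681)/(((-227755 - 405814)*(-32*13198 - 123688))) = (-3*1/681)/((-633569*(-422336 - 123688))) = -1/(227*((-633569*(-546024)))) = -1/227/345943879656 = -1/227*1/345943879656 = -1/78529260681912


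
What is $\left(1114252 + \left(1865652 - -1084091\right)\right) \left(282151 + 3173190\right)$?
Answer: $14042488547295$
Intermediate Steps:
$\left(1114252 + \left(1865652 - -1084091\right)\right) \left(282151 + 3173190\right) = \left(1114252 + \left(1865652 + 1084091\right)\right) 3455341 = \left(1114252 + 2949743\right) 3455341 = 4063995 \cdot 3455341 = 14042488547295$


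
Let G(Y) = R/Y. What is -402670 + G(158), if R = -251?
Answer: -63622111/158 ≈ -4.0267e+5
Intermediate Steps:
G(Y) = -251/Y
-402670 + G(158) = -402670 - 251/158 = -63622111/158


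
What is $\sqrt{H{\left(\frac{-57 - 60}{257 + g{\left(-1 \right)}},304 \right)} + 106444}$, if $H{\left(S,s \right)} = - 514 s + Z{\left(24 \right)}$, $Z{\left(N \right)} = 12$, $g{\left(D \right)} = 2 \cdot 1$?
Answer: $10 i \sqrt{498} \approx 223.16 i$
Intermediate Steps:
$g{\left(D \right)} = 2$
$H{\left(S,s \right)} = 12 - 514 s$ ($H{\left(S,s \right)} = - 514 s + 12 = 12 - 514 s$)
$\sqrt{H{\left(\frac{-57 - 60}{257 + g{\left(-1 \right)}},304 \right)} + 106444} = \sqrt{\left(12 - 156256\right) + 106444} = \sqrt{-156244 + 106444} = \sqrt{-49800} = 10 i \sqrt{498}$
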